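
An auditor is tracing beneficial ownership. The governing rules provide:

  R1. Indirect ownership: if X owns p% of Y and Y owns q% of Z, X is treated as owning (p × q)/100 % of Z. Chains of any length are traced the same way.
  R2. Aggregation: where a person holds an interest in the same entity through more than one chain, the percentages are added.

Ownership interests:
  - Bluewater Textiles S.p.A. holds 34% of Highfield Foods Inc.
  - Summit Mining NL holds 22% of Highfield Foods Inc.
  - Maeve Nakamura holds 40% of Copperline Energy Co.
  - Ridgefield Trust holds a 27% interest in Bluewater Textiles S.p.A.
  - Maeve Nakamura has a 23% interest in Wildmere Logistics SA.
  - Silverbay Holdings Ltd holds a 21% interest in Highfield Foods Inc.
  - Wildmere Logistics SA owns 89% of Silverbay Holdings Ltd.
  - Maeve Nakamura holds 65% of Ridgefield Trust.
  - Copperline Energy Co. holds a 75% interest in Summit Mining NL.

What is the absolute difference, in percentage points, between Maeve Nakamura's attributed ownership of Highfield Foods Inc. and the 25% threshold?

Chain via Copperline Energy Co. → Summit Mining NL (R1): 40% × 75% × 22% = 6.6% of Highfield Foods Inc.
Chain via Ridgefield Trust → Bluewater Textiles S.p.A. (R1): 65% × 27% × 34% = 5.967% of Highfield Foods Inc.
Chain via Wildmere Logistics SA → Silverbay Holdings Ltd (R1): 23% × 89% × 21% = 4.2987% of Highfield Foods Inc.
Aggregating (R2): 6.6% + 5.967% + 4.2987% = 16.8657%.
16.8657% falls short of the 25% threshold by 8.1343 percentage points.

8.1343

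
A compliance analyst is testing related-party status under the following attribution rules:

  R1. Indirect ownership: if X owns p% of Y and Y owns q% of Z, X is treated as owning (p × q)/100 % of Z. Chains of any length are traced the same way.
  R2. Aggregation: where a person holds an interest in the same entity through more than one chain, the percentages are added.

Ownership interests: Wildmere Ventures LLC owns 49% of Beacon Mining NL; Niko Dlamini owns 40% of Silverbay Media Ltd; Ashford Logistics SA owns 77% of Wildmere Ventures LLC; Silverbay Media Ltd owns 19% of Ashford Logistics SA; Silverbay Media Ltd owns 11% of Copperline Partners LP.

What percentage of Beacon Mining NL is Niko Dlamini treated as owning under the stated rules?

Chain via Silverbay Media Ltd → Ashford Logistics SA → Wildmere Ventures LLC (R1): 40% × 19% × 77% × 49% = 2.86748% of Beacon Mining NL.

2.86748%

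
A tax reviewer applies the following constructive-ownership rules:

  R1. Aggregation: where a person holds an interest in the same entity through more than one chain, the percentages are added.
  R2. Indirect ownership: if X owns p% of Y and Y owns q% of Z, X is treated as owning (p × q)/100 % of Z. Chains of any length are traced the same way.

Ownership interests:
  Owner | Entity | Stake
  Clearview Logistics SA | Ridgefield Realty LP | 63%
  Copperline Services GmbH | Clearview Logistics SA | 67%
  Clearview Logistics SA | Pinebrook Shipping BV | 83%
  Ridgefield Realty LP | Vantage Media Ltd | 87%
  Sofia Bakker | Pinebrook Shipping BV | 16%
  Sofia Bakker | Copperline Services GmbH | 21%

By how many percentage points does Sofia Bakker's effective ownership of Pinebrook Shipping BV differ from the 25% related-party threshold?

Chain via Copperline Services GmbH → Clearview Logistics SA (R2): 21% × 67% × 83% = 11.6781% of Pinebrook Shipping BV.
Direct interest in Pinebrook Shipping BV: 16%.
Aggregating (R1): 11.6781% + 16% = 27.6781%.
27.6781% exceeds the 25% threshold by 2.6781 percentage points.

2.6781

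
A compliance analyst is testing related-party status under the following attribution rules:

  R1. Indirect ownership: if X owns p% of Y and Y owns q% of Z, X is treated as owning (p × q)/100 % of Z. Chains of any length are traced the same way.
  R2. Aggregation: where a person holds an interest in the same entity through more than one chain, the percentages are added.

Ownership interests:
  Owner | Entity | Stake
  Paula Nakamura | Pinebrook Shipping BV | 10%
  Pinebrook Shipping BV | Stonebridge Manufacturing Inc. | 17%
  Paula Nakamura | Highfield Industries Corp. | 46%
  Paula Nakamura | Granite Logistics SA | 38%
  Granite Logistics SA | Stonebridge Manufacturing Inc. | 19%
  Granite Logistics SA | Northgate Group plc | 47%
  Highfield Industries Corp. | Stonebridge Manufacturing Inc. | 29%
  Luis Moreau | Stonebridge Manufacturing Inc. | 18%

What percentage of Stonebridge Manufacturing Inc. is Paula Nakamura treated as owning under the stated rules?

22.26%

Chain via Granite Logistics SA (R1): 38% × 19% = 7.22% of Stonebridge Manufacturing Inc.
Chain via Highfield Industries Corp. (R1): 46% × 29% = 13.34% of Stonebridge Manufacturing Inc.
Chain via Pinebrook Shipping BV (R1): 10% × 17% = 1.7% of Stonebridge Manufacturing Inc.
Aggregating (R2): 7.22% + 13.34% + 1.7% = 22.26%.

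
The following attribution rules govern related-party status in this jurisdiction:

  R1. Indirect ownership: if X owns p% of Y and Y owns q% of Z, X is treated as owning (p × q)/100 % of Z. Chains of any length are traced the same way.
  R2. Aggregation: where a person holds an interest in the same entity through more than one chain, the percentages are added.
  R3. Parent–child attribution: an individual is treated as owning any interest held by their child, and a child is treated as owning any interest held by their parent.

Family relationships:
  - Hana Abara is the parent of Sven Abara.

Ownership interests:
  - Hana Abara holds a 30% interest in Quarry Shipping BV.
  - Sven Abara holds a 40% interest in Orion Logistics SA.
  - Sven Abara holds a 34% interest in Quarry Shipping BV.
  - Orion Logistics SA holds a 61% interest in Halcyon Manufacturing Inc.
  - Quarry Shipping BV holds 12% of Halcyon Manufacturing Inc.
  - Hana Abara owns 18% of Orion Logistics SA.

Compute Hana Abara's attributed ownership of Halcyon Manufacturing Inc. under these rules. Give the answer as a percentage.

43.06%

By parent–child attribution (R3), Hana Abara is treated as also owning Sven Abara's interest in Orion Logistics SA, giving 18% + 40% = 58%.
By parent–child attribution (R3), Hana Abara is treated as also owning Sven Abara's interest in Quarry Shipping BV, giving 30% + 34% = 64%.
Chain via Orion Logistics SA (R1): 58% × 61% = 35.38% of Halcyon Manufacturing Inc.
Chain via Quarry Shipping BV (R1): 64% × 12% = 7.68% of Halcyon Manufacturing Inc.
Aggregating (R2): 35.38% + 7.68% = 43.06%.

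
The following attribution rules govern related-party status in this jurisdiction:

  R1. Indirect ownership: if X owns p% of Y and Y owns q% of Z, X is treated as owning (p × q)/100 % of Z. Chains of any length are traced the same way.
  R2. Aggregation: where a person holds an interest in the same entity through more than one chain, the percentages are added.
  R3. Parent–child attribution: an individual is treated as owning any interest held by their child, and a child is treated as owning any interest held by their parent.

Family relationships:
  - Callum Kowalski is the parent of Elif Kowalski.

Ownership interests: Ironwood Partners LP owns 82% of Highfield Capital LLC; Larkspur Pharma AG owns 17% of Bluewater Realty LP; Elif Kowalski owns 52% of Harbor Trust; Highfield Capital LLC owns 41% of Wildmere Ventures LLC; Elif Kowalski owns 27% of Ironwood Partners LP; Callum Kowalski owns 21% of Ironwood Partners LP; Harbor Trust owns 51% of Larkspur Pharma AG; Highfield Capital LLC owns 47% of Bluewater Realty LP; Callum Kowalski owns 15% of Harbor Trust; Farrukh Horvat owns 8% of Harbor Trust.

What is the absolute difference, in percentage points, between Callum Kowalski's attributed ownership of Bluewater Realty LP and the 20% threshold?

By parent–child attribution (R3), Callum Kowalski is treated as also owning Elif Kowalski's interest in Ironwood Partners LP, giving 21% + 27% = 48%.
By parent–child attribution (R3), Callum Kowalski is treated as also owning Elif Kowalski's interest in Harbor Trust, giving 15% + 52% = 67%.
Chain via Ironwood Partners LP → Highfield Capital LLC (R1): 48% × 82% × 47% = 18.4992% of Bluewater Realty LP.
Chain via Harbor Trust → Larkspur Pharma AG (R1): 67% × 51% × 17% = 5.8089% of Bluewater Realty LP.
Aggregating (R2): 18.4992% + 5.8089% = 24.3081%.
24.3081% exceeds the 20% threshold by 4.3081 percentage points.

4.3081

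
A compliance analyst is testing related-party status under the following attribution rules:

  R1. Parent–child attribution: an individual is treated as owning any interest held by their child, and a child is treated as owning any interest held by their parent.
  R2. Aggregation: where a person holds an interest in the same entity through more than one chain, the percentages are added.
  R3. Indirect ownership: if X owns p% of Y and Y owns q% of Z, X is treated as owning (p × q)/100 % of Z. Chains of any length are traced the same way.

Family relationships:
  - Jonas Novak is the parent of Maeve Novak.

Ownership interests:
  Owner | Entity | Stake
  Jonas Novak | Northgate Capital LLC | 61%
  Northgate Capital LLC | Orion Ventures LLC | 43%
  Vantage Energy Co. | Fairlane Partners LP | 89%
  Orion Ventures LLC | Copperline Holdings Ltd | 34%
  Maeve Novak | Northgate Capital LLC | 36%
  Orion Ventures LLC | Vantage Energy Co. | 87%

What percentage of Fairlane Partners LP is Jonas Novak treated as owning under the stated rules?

32.296053%

By parent–child attribution (R1), Jonas Novak is treated as also owning Maeve Novak's interest in Northgate Capital LLC, giving 61% + 36% = 97%.
Chain via Northgate Capital LLC → Orion Ventures LLC → Vantage Energy Co. (R3): 97% × 43% × 87% × 89% = 32.296053% of Fairlane Partners LP.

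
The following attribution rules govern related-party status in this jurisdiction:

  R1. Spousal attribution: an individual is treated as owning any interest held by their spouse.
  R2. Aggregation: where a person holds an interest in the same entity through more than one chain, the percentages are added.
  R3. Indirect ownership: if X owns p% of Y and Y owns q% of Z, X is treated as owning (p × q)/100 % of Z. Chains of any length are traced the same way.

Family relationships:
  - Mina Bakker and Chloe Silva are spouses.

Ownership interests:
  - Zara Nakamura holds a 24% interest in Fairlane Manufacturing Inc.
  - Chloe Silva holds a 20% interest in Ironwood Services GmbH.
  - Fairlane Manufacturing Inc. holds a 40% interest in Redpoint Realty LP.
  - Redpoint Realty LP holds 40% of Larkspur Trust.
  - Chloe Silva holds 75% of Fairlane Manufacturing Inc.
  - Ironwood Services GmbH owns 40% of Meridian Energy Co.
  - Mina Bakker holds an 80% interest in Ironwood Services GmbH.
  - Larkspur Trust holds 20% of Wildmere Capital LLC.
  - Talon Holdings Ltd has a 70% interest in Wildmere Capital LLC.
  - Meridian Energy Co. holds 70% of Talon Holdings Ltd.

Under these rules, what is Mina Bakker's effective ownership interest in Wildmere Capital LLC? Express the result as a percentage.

By spousal attribution (R1), Mina Bakker is treated as also owning Chloe Silva's interest in Ironwood Services GmbH, giving 80% + 20% = 100%.
By spousal attribution (R1), Mina Bakker is treated as owning Chloe Silva's 75% interest in Fairlane Manufacturing Inc.
Chain via Ironwood Services GmbH → Meridian Energy Co. → Talon Holdings Ltd (R3): 100% × 40% × 70% × 70% = 19.6% of Wildmere Capital LLC.
Chain via Fairlane Manufacturing Inc. → Redpoint Realty LP → Larkspur Trust (R3): 75% × 40% × 40% × 20% = 2.4% of Wildmere Capital LLC.
Aggregating (R2): 19.6% + 2.4% = 22%.

22%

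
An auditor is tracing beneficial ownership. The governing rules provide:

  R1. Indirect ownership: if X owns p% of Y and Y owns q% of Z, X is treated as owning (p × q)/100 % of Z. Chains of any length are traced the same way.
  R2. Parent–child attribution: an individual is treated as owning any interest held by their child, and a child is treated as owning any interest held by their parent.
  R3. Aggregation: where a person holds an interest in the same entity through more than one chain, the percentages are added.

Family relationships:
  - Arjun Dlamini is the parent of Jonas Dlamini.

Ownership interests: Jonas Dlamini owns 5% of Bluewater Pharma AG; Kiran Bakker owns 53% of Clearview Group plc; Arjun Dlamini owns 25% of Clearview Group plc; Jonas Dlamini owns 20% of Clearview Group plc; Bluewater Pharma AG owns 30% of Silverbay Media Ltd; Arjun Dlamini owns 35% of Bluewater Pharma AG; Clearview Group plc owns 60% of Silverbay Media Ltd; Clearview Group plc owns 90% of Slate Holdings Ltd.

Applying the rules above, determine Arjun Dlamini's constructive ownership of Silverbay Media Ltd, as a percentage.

By parent–child attribution (R2), Arjun Dlamini is treated as also owning Jonas Dlamini's interest in Clearview Group plc, giving 25% + 20% = 45%.
By parent–child attribution (R2), Arjun Dlamini is treated as also owning Jonas Dlamini's interest in Bluewater Pharma AG, giving 35% + 5% = 40%.
Chain via Clearview Group plc (R1): 45% × 60% = 27% of Silverbay Media Ltd.
Chain via Bluewater Pharma AG (R1): 40% × 30% = 12% of Silverbay Media Ltd.
Aggregating (R3): 27% + 12% = 39%.

39%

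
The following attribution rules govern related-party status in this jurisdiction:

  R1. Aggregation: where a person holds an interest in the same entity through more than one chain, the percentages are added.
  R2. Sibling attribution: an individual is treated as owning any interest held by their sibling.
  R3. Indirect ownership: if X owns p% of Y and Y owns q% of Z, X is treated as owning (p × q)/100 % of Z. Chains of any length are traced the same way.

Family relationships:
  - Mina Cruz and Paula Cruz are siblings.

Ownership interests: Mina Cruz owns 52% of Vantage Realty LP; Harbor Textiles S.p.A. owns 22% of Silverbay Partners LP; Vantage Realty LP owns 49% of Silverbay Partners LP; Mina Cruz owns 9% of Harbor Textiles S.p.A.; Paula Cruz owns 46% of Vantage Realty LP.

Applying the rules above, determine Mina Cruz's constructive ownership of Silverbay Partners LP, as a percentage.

50%

By sibling attribution (R2), Mina Cruz is treated as also owning Paula Cruz's interest in Vantage Realty LP, giving 52% + 46% = 98%.
Chain via Harbor Textiles S.p.A. (R3): 9% × 22% = 1.98% of Silverbay Partners LP.
Chain via Vantage Realty LP (R3): 98% × 49% = 48.02% of Silverbay Partners LP.
Aggregating (R1): 1.98% + 48.02% = 50%.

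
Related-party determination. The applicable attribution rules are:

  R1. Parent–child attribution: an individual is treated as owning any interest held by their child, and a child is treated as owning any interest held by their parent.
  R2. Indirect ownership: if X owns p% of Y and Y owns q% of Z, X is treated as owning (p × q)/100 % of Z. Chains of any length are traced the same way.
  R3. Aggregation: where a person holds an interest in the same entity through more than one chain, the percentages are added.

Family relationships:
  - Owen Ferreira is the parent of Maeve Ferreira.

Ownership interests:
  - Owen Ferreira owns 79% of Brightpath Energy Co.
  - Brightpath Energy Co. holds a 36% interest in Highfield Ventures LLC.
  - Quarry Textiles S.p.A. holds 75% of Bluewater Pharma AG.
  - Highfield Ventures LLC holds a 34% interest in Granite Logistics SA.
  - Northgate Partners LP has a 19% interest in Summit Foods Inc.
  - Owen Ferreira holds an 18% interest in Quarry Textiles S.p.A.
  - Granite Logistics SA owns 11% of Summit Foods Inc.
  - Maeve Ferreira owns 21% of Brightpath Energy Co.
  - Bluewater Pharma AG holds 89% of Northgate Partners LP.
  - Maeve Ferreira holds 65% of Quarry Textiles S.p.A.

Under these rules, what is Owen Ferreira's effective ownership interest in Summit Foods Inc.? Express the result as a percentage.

By parent–child attribution (R1), Owen Ferreira is treated as also owning Maeve Ferreira's interest in Brightpath Energy Co, giving 79% + 21% = 100%.
By parent–child attribution (R1), Owen Ferreira is treated as also owning Maeve Ferreira's interest in Quarry Textiles S.p.A, giving 18% + 65% = 83%.
Chain via Brightpath Energy Co. → Highfield Ventures LLC → Granite Logistics SA (R2): 100% × 36% × 34% × 11% = 1.3464% of Summit Foods Inc.
Chain via Quarry Textiles S.p.A. → Bluewater Pharma AG → Northgate Partners LP (R2): 83% × 75% × 89% × 19% = 10.526475% of Summit Foods Inc.
Aggregating (R3): 1.3464% + 10.526475% = 11.872875%.

11.872875%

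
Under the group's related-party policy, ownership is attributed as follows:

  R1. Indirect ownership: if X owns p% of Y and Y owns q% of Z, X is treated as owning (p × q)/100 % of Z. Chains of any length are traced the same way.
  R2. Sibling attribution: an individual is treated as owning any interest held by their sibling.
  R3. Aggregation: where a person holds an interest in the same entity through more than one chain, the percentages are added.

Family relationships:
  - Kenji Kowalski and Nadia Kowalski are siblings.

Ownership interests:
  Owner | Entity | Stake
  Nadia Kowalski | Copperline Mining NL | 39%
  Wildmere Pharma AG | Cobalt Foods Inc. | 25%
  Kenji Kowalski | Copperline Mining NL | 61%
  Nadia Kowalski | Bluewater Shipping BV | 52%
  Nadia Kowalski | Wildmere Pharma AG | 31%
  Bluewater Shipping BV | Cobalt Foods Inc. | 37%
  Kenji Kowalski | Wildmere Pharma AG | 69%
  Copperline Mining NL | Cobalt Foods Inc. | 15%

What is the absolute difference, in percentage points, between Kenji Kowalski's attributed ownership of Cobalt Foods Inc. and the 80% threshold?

20.76

By sibling attribution (R2), Kenji Kowalski is treated as also owning Nadia Kowalski's interest in Wildmere Pharma AG, giving 69% + 31% = 100%.
By sibling attribution (R2), Kenji Kowalski is treated as also owning Nadia Kowalski's interest in Copperline Mining NL, giving 61% + 39% = 100%.
By sibling attribution (R2), Kenji Kowalski is treated as owning Nadia Kowalski's 52% interest in Bluewater Shipping BV.
Chain via Wildmere Pharma AG (R1): 100% × 25% = 25% of Cobalt Foods Inc.
Chain via Copperline Mining NL (R1): 100% × 15% = 15% of Cobalt Foods Inc.
Chain via Bluewater Shipping BV (R1): 52% × 37% = 19.24% of Cobalt Foods Inc.
Aggregating (R3): 25% + 15% + 19.24% = 59.24%.
59.24% falls short of the 80% threshold by 20.76 percentage points.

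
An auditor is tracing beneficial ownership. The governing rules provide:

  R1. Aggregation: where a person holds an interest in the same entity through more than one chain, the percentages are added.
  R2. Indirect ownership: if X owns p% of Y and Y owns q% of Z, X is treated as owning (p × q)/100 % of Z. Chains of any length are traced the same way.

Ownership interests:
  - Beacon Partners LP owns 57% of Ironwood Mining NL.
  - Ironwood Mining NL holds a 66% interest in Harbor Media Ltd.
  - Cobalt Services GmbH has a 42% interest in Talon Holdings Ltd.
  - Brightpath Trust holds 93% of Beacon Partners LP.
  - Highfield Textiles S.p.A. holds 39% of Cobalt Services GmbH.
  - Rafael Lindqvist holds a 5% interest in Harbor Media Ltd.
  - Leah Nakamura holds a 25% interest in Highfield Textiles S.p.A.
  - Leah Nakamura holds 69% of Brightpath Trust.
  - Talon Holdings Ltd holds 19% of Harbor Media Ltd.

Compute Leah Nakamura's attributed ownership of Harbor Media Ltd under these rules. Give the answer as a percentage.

Chain via Highfield Textiles S.p.A. → Cobalt Services GmbH → Talon Holdings Ltd (R2): 25% × 39% × 42% × 19% = 0.77805% of Harbor Media Ltd.
Chain via Brightpath Trust → Beacon Partners LP → Ironwood Mining NL (R2): 69% × 93% × 57% × 66% = 24.140754% of Harbor Media Ltd.
Aggregating (R1): 0.77805% + 24.140754% = 24.918804%.

24.918804%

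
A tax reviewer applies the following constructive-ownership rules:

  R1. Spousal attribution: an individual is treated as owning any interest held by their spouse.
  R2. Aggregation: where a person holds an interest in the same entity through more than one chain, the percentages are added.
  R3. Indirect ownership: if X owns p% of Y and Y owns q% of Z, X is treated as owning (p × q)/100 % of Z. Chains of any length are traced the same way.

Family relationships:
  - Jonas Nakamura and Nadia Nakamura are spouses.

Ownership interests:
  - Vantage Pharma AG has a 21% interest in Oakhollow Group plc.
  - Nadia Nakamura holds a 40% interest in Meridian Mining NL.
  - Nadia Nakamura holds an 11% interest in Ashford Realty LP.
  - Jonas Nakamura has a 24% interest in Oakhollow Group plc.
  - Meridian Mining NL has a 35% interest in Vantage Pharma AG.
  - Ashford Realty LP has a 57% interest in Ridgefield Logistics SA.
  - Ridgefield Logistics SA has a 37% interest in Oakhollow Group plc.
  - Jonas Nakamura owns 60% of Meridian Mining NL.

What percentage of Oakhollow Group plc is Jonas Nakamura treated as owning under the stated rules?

33.6699%

By spousal attribution (R1), Jonas Nakamura is treated as also owning Nadia Nakamura's interest in Meridian Mining NL, giving 60% + 40% = 100%.
By spousal attribution (R1), Jonas Nakamura is treated as owning Nadia Nakamura's 11% interest in Ashford Realty LP.
Chain via Meridian Mining NL → Vantage Pharma AG (R3): 100% × 35% × 21% = 7.35% of Oakhollow Group plc.
Direct interest in Oakhollow Group plc: 24%.
Chain via Ashford Realty LP → Ridgefield Logistics SA (R3): 11% × 57% × 37% = 2.3199% of Oakhollow Group plc.
Aggregating (R2): 7.35% + 24% + 2.3199% = 33.6699%.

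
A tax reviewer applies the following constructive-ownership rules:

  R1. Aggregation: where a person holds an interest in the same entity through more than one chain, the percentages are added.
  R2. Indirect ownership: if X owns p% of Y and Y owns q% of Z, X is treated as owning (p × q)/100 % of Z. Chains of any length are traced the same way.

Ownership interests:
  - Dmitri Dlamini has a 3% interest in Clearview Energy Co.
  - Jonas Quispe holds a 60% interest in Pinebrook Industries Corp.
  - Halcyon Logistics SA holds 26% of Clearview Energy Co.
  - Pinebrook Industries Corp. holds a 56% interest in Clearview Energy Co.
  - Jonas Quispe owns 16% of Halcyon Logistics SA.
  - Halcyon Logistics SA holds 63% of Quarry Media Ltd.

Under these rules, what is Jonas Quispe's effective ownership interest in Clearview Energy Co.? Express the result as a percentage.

37.76%

Chain via Halcyon Logistics SA (R2): 16% × 26% = 4.16% of Clearview Energy Co.
Chain via Pinebrook Industries Corp. (R2): 60% × 56% = 33.6% of Clearview Energy Co.
Aggregating (R1): 4.16% + 33.6% = 37.76%.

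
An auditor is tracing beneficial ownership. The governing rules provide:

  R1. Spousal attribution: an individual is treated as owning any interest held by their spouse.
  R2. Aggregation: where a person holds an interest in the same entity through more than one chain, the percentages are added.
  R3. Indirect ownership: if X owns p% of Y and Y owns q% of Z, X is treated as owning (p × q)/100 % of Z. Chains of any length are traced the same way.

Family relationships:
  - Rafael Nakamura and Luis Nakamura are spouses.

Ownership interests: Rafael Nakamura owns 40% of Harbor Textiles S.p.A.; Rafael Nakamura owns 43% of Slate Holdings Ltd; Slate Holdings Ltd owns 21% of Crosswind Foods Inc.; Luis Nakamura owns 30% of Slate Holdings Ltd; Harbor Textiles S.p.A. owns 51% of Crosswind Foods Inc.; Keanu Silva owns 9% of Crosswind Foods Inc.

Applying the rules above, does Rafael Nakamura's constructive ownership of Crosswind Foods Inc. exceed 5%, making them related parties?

By spousal attribution (R1), Rafael Nakamura is treated as also owning Luis Nakamura's interest in Slate Holdings Ltd, giving 43% + 30% = 73%.
Chain via Harbor Textiles S.p.A. (R3): 40% × 51% = 20.4% of Crosswind Foods Inc.
Chain via Slate Holdings Ltd (R3): 73% × 21% = 15.33% of Crosswind Foods Inc.
Aggregating (R2): 20.4% + 15.33% = 35.73%.
35.73% exceeds the 5% threshold, so Rafael is a related party to Crosswind Foods Inc.

Yes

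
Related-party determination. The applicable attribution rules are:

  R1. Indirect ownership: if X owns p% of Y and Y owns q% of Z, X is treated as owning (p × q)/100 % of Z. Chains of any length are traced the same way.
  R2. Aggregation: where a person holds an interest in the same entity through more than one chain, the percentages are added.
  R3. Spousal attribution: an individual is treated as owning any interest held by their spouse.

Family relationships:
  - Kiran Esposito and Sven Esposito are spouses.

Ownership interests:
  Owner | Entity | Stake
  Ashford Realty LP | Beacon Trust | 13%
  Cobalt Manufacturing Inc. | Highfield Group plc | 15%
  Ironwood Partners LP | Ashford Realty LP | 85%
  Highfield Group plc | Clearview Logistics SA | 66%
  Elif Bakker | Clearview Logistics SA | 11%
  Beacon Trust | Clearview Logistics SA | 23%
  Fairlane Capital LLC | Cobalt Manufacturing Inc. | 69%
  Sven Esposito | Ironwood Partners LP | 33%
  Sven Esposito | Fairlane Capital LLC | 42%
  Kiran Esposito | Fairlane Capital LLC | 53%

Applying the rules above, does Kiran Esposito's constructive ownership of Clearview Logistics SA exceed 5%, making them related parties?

By spousal attribution (R3), Kiran Esposito is treated as also owning Sven Esposito's interest in Fairlane Capital LLC, giving 53% + 42% = 95%.
By spousal attribution (R3), Kiran Esposito is treated as owning Sven Esposito's 33% interest in Ironwood Partners LP.
Chain via Fairlane Capital LLC → Cobalt Manufacturing Inc. → Highfield Group plc (R1): 95% × 69% × 15% × 66% = 6.48945% of Clearview Logistics SA.
Chain via Ironwood Partners LP → Ashford Realty LP → Beacon Trust (R1): 33% × 85% × 13% × 23% = 0.838695% of Clearview Logistics SA.
Aggregating (R2): 6.48945% + 0.838695% = 7.328145%.
7.328145% exceeds the 5% threshold, so Kiran is a related party to Clearview Logistics SA.

Yes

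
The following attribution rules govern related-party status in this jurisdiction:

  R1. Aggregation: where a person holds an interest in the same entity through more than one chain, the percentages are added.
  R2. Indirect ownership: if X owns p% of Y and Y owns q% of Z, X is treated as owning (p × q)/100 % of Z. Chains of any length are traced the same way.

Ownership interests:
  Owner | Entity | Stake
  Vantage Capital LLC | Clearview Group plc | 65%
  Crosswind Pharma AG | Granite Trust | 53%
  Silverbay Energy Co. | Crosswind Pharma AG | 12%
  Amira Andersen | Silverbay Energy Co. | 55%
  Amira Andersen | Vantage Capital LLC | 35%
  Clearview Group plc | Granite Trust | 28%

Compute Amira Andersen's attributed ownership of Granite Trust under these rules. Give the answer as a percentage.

9.868%

Chain via Silverbay Energy Co. → Crosswind Pharma AG (R2): 55% × 12% × 53% = 3.498% of Granite Trust.
Chain via Vantage Capital LLC → Clearview Group plc (R2): 35% × 65% × 28% = 6.37% of Granite Trust.
Aggregating (R1): 3.498% + 6.37% = 9.868%.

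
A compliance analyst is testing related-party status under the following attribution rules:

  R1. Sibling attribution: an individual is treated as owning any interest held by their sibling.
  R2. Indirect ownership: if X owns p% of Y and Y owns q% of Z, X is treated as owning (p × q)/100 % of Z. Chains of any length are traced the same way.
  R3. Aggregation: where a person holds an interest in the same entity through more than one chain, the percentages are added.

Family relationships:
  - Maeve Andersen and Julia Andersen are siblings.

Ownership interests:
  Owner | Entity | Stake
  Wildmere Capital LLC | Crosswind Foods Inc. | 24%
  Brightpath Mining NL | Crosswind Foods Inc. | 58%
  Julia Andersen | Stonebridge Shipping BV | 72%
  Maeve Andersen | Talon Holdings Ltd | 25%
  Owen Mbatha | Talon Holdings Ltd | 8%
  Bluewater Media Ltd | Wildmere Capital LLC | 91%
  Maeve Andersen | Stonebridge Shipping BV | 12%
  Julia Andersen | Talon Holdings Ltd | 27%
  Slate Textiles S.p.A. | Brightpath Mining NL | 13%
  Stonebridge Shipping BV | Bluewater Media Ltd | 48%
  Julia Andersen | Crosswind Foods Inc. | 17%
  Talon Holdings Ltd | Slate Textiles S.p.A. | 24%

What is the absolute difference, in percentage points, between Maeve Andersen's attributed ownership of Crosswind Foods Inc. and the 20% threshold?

By sibling attribution (R1), Maeve Andersen is treated as also owning Julia Andersen's interest in Stonebridge Shipping BV, giving 12% + 72% = 84%.
By sibling attribution (R1), Maeve Andersen is treated as also owning Julia Andersen's interest in Talon Holdings Ltd, giving 25% + 27% = 52%.
By sibling attribution (R1), Maeve Andersen is treated as owning Julia Andersen's 17% interest in Crosswind Foods Inc.
Chain via Stonebridge Shipping BV → Bluewater Media Ltd → Wildmere Capital LLC (R2): 84% × 48% × 91% × 24% = 8.805888% of Crosswind Foods Inc.
Chain via Talon Holdings Ltd → Slate Textiles S.p.A. → Brightpath Mining NL (R2): 52% × 24% × 13% × 58% = 0.940992% of Crosswind Foods Inc.
Direct interest in Crosswind Foods Inc: 17%.
Aggregating (R3): 8.805888% + 0.940992% + 17% = 26.74688%.
26.74688% exceeds the 20% threshold by 6.74688 percentage points.

6.74688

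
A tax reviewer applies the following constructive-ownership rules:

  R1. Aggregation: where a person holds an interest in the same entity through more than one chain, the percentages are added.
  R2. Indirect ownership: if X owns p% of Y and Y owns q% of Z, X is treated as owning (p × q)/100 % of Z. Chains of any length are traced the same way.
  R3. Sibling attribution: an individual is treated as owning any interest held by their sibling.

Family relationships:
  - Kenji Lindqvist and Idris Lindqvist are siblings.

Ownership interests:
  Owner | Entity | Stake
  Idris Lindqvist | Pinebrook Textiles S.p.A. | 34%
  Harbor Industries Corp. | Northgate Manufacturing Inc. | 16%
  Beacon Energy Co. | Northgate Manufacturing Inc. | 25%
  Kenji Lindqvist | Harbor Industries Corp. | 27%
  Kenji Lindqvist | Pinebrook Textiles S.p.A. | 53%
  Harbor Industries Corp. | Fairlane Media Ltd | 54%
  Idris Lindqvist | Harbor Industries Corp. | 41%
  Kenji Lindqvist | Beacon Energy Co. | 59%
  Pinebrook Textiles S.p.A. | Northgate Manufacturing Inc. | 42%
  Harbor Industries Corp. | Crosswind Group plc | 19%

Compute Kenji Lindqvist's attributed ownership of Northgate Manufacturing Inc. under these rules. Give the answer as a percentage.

62.17%

By sibling attribution (R3), Kenji Lindqvist is treated as also owning Idris Lindqvist's interest in Harbor Industries Corp, giving 27% + 41% = 68%.
By sibling attribution (R3), Kenji Lindqvist is treated as also owning Idris Lindqvist's interest in Pinebrook Textiles S.p.A, giving 53% + 34% = 87%.
Chain via Beacon Energy Co. (R2): 59% × 25% = 14.75% of Northgate Manufacturing Inc.
Chain via Harbor Industries Corp. (R2): 68% × 16% = 10.88% of Northgate Manufacturing Inc.
Chain via Pinebrook Textiles S.p.A. (R2): 87% × 42% = 36.54% of Northgate Manufacturing Inc.
Aggregating (R1): 14.75% + 10.88% + 36.54% = 62.17%.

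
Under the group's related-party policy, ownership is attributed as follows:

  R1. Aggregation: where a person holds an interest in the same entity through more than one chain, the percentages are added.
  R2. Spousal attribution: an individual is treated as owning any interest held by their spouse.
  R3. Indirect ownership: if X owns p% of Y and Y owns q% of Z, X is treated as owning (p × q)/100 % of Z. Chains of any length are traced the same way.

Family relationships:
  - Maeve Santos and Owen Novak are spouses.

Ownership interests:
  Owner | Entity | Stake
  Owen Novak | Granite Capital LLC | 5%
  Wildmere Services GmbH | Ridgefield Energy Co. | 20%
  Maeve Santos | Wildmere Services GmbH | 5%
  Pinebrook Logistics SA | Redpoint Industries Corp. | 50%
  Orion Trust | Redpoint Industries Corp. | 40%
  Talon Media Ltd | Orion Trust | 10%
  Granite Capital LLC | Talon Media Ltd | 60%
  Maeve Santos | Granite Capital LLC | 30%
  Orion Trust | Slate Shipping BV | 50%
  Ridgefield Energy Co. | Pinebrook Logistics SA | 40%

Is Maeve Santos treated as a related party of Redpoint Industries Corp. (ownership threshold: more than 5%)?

By spousal attribution (R2), Maeve Santos is treated as also owning Owen Novak's interest in Granite Capital LLC, giving 30% + 5% = 35%.
Chain via Wildmere Services GmbH → Ridgefield Energy Co. → Pinebrook Logistics SA (R3): 5% × 20% × 40% × 50% = 0.2% of Redpoint Industries Corp.
Chain via Granite Capital LLC → Talon Media Ltd → Orion Trust (R3): 35% × 60% × 10% × 40% = 0.84% of Redpoint Industries Corp.
Aggregating (R1): 0.2% + 0.84% = 1.04%.
1.04% does not exceed the 5% threshold, so Maeve is not a related party to Redpoint Industries Corp.

No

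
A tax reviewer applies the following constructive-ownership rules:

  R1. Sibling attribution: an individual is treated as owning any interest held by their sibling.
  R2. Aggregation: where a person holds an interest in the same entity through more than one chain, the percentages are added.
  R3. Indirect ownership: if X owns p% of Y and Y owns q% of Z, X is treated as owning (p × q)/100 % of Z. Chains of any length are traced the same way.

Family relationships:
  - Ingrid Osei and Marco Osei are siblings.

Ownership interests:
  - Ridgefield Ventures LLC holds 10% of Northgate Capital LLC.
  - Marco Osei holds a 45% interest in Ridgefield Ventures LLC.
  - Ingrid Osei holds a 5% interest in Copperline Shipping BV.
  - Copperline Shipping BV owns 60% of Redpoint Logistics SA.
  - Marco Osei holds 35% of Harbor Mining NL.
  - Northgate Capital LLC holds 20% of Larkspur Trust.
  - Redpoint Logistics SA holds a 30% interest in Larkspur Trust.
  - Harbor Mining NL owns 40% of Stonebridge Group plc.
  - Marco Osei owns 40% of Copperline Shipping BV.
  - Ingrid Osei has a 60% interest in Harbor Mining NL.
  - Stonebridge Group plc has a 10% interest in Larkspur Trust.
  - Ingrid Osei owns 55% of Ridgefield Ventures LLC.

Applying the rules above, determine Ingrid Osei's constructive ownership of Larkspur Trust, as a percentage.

13.9%

By sibling attribution (R1), Ingrid Osei is treated as also owning Marco Osei's interest in Harbor Mining NL, giving 60% + 35% = 95%.
By sibling attribution (R1), Ingrid Osei is treated as also owning Marco Osei's interest in Copperline Shipping BV, giving 5% + 40% = 45%.
By sibling attribution (R1), Ingrid Osei is treated as also owning Marco Osei's interest in Ridgefield Ventures LLC, giving 55% + 45% = 100%.
Chain via Harbor Mining NL → Stonebridge Group plc (R3): 95% × 40% × 10% = 3.8% of Larkspur Trust.
Chain via Copperline Shipping BV → Redpoint Logistics SA (R3): 45% × 60% × 30% = 8.1% of Larkspur Trust.
Chain via Ridgefield Ventures LLC → Northgate Capital LLC (R3): 100% × 10% × 20% = 2% of Larkspur Trust.
Aggregating (R2): 3.8% + 8.1% + 2% = 13.9%.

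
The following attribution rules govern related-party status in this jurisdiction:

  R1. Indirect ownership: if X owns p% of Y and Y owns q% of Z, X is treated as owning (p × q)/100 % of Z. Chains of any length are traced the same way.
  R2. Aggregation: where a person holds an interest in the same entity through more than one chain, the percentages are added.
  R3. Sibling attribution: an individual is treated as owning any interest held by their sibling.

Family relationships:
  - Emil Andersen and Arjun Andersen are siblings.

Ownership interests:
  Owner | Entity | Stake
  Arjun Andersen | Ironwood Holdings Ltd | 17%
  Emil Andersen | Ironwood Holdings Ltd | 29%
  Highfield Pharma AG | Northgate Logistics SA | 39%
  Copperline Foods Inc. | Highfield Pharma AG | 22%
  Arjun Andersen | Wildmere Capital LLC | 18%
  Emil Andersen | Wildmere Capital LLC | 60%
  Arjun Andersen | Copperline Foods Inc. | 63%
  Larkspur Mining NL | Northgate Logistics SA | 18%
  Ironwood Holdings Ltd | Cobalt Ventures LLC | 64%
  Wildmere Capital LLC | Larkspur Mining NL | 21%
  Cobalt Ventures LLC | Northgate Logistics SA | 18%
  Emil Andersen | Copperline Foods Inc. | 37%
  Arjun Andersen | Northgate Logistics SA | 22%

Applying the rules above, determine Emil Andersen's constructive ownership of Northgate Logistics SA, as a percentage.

By sibling attribution (R3), Emil Andersen is treated as also owning Arjun Andersen's interest in Ironwood Holdings Ltd, giving 29% + 17% = 46%.
By sibling attribution (R3), Emil Andersen is treated as also owning Arjun Andersen's interest in Wildmere Capital LLC, giving 60% + 18% = 78%.
By sibling attribution (R3), Emil Andersen is treated as also owning Arjun Andersen's interest in Copperline Foods Inc, giving 37% + 63% = 100%.
By sibling attribution (R3), Emil Andersen is treated as owning Arjun Andersen's 22% interest in Northgate Logistics SA.
Chain via Ironwood Holdings Ltd → Cobalt Ventures LLC (R1): 46% × 64% × 18% = 5.2992% of Northgate Logistics SA.
Chain via Wildmere Capital LLC → Larkspur Mining NL (R1): 78% × 21% × 18% = 2.9484% of Northgate Logistics SA.
Chain via Copperline Foods Inc. → Highfield Pharma AG (R1): 100% × 22% × 39% = 8.58% of Northgate Logistics SA.
Direct interest in Northgate Logistics SA: 22%.
Aggregating (R2): 5.2992% + 2.9484% + 8.58% + 22% = 38.8276%.

38.8276%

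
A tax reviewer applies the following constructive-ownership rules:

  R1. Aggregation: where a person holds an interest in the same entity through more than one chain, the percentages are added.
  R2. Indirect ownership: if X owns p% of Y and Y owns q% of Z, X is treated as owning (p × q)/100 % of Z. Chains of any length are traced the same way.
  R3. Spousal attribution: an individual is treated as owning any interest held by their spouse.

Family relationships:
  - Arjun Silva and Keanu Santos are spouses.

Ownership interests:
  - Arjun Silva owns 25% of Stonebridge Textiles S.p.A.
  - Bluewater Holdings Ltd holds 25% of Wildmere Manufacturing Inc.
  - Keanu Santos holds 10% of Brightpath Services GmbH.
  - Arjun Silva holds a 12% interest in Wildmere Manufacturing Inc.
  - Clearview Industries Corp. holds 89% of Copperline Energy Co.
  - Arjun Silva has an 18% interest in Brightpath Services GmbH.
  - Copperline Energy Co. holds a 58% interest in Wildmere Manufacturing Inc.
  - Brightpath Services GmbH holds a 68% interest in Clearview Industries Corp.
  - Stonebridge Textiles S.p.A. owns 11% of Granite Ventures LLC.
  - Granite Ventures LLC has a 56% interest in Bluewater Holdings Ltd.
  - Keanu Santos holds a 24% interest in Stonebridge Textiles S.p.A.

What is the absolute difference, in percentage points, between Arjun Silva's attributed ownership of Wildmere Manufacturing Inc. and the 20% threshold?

2.583048

By spousal attribution (R3), Arjun Silva is treated as also owning Keanu Santos's interest in Brightpath Services GmbH, giving 18% + 10% = 28%.
By spousal attribution (R3), Arjun Silva is treated as also owning Keanu Santos's interest in Stonebridge Textiles S.p.A, giving 25% + 24% = 49%.
Chain via Brightpath Services GmbH → Clearview Industries Corp. → Copperline Energy Co. (R2): 28% × 68% × 89% × 58% = 9.828448% of Wildmere Manufacturing Inc.
Chain via Stonebridge Textiles S.p.A. → Granite Ventures LLC → Bluewater Holdings Ltd (R2): 49% × 11% × 56% × 25% = 0.7546% of Wildmere Manufacturing Inc.
Direct interest in Wildmere Manufacturing Inc: 12%.
Aggregating (R1): 9.828448% + 0.7546% + 12% = 22.583048%.
22.583048% exceeds the 20% threshold by 2.583048 percentage points.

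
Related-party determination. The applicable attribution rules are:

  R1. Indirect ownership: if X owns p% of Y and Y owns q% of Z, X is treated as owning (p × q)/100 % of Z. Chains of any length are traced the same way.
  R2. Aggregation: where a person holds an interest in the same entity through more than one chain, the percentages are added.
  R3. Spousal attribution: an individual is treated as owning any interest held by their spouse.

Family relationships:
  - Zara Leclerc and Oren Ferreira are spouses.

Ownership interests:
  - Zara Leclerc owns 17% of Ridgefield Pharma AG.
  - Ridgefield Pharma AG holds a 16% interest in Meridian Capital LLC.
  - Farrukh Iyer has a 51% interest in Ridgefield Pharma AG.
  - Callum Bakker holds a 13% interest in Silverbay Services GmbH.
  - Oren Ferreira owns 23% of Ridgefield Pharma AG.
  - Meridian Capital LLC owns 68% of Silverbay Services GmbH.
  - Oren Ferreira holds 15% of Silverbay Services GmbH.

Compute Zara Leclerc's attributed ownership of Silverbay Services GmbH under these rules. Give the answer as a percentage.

By spousal attribution (R3), Zara Leclerc is treated as also owning Oren Ferreira's interest in Ridgefield Pharma AG, giving 17% + 23% = 40%.
By spousal attribution (R3), Zara Leclerc is treated as owning Oren Ferreira's 15% interest in Silverbay Services GmbH.
Chain via Ridgefield Pharma AG → Meridian Capital LLC (R1): 40% × 16% × 68% = 4.352% of Silverbay Services GmbH.
Direct interest in Silverbay Services GmbH: 15%.
Aggregating (R2): 4.352% + 15% = 19.352%.

19.352%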